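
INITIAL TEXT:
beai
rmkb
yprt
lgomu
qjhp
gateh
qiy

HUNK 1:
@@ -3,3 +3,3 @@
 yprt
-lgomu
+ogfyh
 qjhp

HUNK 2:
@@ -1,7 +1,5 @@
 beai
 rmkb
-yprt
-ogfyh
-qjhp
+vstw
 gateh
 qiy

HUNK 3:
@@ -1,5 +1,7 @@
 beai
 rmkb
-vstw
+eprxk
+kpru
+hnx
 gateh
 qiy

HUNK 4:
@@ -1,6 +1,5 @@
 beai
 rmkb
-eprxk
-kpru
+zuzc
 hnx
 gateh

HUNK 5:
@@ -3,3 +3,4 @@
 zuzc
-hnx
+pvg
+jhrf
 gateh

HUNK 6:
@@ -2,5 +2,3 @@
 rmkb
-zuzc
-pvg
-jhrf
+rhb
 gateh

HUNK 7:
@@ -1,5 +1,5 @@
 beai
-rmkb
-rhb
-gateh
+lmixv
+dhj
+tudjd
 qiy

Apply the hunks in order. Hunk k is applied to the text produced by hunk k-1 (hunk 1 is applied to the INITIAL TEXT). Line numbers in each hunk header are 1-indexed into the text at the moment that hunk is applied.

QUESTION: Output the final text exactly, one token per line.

Answer: beai
lmixv
dhj
tudjd
qiy

Derivation:
Hunk 1: at line 3 remove [lgomu] add [ogfyh] -> 7 lines: beai rmkb yprt ogfyh qjhp gateh qiy
Hunk 2: at line 1 remove [yprt,ogfyh,qjhp] add [vstw] -> 5 lines: beai rmkb vstw gateh qiy
Hunk 3: at line 1 remove [vstw] add [eprxk,kpru,hnx] -> 7 lines: beai rmkb eprxk kpru hnx gateh qiy
Hunk 4: at line 1 remove [eprxk,kpru] add [zuzc] -> 6 lines: beai rmkb zuzc hnx gateh qiy
Hunk 5: at line 3 remove [hnx] add [pvg,jhrf] -> 7 lines: beai rmkb zuzc pvg jhrf gateh qiy
Hunk 6: at line 2 remove [zuzc,pvg,jhrf] add [rhb] -> 5 lines: beai rmkb rhb gateh qiy
Hunk 7: at line 1 remove [rmkb,rhb,gateh] add [lmixv,dhj,tudjd] -> 5 lines: beai lmixv dhj tudjd qiy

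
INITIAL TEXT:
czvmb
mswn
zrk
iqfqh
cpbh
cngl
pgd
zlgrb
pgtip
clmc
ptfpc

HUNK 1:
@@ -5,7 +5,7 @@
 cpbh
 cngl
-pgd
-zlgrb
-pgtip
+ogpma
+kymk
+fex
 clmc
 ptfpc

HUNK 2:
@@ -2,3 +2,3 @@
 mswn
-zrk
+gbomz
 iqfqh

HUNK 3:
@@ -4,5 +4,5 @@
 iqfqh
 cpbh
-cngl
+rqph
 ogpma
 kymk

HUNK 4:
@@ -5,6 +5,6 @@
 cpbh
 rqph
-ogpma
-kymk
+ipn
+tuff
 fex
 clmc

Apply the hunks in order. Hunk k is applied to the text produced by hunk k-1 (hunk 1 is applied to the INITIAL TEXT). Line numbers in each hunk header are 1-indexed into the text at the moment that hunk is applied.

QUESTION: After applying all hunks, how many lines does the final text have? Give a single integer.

Answer: 11

Derivation:
Hunk 1: at line 5 remove [pgd,zlgrb,pgtip] add [ogpma,kymk,fex] -> 11 lines: czvmb mswn zrk iqfqh cpbh cngl ogpma kymk fex clmc ptfpc
Hunk 2: at line 2 remove [zrk] add [gbomz] -> 11 lines: czvmb mswn gbomz iqfqh cpbh cngl ogpma kymk fex clmc ptfpc
Hunk 3: at line 4 remove [cngl] add [rqph] -> 11 lines: czvmb mswn gbomz iqfqh cpbh rqph ogpma kymk fex clmc ptfpc
Hunk 4: at line 5 remove [ogpma,kymk] add [ipn,tuff] -> 11 lines: czvmb mswn gbomz iqfqh cpbh rqph ipn tuff fex clmc ptfpc
Final line count: 11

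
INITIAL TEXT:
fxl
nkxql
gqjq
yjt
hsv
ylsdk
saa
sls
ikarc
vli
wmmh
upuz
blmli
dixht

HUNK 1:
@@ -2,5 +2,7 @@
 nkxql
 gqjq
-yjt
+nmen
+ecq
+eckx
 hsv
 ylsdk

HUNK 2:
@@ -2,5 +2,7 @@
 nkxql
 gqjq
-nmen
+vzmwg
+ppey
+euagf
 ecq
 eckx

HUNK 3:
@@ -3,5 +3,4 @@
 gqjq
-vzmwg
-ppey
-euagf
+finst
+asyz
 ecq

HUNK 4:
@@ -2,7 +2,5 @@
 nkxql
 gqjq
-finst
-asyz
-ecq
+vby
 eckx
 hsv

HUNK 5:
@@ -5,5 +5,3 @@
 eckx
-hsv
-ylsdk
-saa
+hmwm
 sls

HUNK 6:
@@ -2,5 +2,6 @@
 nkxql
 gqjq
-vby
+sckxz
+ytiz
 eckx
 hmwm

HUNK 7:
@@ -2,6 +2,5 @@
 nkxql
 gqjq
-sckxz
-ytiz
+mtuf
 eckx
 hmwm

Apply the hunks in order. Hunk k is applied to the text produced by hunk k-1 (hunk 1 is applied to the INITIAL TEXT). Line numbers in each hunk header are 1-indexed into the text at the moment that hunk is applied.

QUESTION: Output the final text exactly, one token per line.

Answer: fxl
nkxql
gqjq
mtuf
eckx
hmwm
sls
ikarc
vli
wmmh
upuz
blmli
dixht

Derivation:
Hunk 1: at line 2 remove [yjt] add [nmen,ecq,eckx] -> 16 lines: fxl nkxql gqjq nmen ecq eckx hsv ylsdk saa sls ikarc vli wmmh upuz blmli dixht
Hunk 2: at line 2 remove [nmen] add [vzmwg,ppey,euagf] -> 18 lines: fxl nkxql gqjq vzmwg ppey euagf ecq eckx hsv ylsdk saa sls ikarc vli wmmh upuz blmli dixht
Hunk 3: at line 3 remove [vzmwg,ppey,euagf] add [finst,asyz] -> 17 lines: fxl nkxql gqjq finst asyz ecq eckx hsv ylsdk saa sls ikarc vli wmmh upuz blmli dixht
Hunk 4: at line 2 remove [finst,asyz,ecq] add [vby] -> 15 lines: fxl nkxql gqjq vby eckx hsv ylsdk saa sls ikarc vli wmmh upuz blmli dixht
Hunk 5: at line 5 remove [hsv,ylsdk,saa] add [hmwm] -> 13 lines: fxl nkxql gqjq vby eckx hmwm sls ikarc vli wmmh upuz blmli dixht
Hunk 6: at line 2 remove [vby] add [sckxz,ytiz] -> 14 lines: fxl nkxql gqjq sckxz ytiz eckx hmwm sls ikarc vli wmmh upuz blmli dixht
Hunk 7: at line 2 remove [sckxz,ytiz] add [mtuf] -> 13 lines: fxl nkxql gqjq mtuf eckx hmwm sls ikarc vli wmmh upuz blmli dixht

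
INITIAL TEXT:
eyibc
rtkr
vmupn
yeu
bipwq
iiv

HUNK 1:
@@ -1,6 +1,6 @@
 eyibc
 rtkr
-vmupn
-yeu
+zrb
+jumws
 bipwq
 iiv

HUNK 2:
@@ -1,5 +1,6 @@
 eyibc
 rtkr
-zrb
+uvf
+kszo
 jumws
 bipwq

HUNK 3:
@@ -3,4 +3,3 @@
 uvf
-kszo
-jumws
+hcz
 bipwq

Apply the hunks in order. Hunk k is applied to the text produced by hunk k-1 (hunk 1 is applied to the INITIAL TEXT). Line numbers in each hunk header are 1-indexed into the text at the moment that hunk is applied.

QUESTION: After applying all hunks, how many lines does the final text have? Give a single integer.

Answer: 6

Derivation:
Hunk 1: at line 1 remove [vmupn,yeu] add [zrb,jumws] -> 6 lines: eyibc rtkr zrb jumws bipwq iiv
Hunk 2: at line 1 remove [zrb] add [uvf,kszo] -> 7 lines: eyibc rtkr uvf kszo jumws bipwq iiv
Hunk 3: at line 3 remove [kszo,jumws] add [hcz] -> 6 lines: eyibc rtkr uvf hcz bipwq iiv
Final line count: 6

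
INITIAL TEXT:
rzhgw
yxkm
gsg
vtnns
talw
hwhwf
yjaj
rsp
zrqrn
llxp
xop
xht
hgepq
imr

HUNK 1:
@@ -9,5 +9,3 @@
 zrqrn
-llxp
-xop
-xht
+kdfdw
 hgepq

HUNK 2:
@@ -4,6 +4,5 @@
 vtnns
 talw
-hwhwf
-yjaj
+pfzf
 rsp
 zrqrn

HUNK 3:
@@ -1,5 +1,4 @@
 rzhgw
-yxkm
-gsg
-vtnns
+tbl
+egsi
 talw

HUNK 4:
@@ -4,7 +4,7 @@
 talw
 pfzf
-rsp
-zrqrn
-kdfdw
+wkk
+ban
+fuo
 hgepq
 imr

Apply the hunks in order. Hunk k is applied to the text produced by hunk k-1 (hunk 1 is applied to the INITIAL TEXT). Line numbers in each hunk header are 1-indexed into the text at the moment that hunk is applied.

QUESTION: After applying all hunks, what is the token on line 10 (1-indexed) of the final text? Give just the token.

Answer: imr

Derivation:
Hunk 1: at line 9 remove [llxp,xop,xht] add [kdfdw] -> 12 lines: rzhgw yxkm gsg vtnns talw hwhwf yjaj rsp zrqrn kdfdw hgepq imr
Hunk 2: at line 4 remove [hwhwf,yjaj] add [pfzf] -> 11 lines: rzhgw yxkm gsg vtnns talw pfzf rsp zrqrn kdfdw hgepq imr
Hunk 3: at line 1 remove [yxkm,gsg,vtnns] add [tbl,egsi] -> 10 lines: rzhgw tbl egsi talw pfzf rsp zrqrn kdfdw hgepq imr
Hunk 4: at line 4 remove [rsp,zrqrn,kdfdw] add [wkk,ban,fuo] -> 10 lines: rzhgw tbl egsi talw pfzf wkk ban fuo hgepq imr
Final line 10: imr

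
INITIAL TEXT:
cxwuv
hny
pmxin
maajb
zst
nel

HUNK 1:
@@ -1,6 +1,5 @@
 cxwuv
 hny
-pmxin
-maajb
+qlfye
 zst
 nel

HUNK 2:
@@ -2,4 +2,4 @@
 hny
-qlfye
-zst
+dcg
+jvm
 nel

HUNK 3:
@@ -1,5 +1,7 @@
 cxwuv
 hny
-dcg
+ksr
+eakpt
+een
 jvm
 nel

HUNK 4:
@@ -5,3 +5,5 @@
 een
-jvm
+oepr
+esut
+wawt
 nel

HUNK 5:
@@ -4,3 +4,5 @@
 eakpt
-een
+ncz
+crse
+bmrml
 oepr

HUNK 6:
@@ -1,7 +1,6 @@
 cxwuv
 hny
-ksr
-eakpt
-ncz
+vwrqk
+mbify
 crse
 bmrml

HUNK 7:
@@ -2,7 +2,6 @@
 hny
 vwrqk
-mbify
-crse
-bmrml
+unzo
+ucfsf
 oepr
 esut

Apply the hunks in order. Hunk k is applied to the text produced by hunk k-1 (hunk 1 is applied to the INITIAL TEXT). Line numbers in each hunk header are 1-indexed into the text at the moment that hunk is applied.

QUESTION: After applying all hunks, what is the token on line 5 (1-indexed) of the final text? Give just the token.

Hunk 1: at line 1 remove [pmxin,maajb] add [qlfye] -> 5 lines: cxwuv hny qlfye zst nel
Hunk 2: at line 2 remove [qlfye,zst] add [dcg,jvm] -> 5 lines: cxwuv hny dcg jvm nel
Hunk 3: at line 1 remove [dcg] add [ksr,eakpt,een] -> 7 lines: cxwuv hny ksr eakpt een jvm nel
Hunk 4: at line 5 remove [jvm] add [oepr,esut,wawt] -> 9 lines: cxwuv hny ksr eakpt een oepr esut wawt nel
Hunk 5: at line 4 remove [een] add [ncz,crse,bmrml] -> 11 lines: cxwuv hny ksr eakpt ncz crse bmrml oepr esut wawt nel
Hunk 6: at line 1 remove [ksr,eakpt,ncz] add [vwrqk,mbify] -> 10 lines: cxwuv hny vwrqk mbify crse bmrml oepr esut wawt nel
Hunk 7: at line 2 remove [mbify,crse,bmrml] add [unzo,ucfsf] -> 9 lines: cxwuv hny vwrqk unzo ucfsf oepr esut wawt nel
Final line 5: ucfsf

Answer: ucfsf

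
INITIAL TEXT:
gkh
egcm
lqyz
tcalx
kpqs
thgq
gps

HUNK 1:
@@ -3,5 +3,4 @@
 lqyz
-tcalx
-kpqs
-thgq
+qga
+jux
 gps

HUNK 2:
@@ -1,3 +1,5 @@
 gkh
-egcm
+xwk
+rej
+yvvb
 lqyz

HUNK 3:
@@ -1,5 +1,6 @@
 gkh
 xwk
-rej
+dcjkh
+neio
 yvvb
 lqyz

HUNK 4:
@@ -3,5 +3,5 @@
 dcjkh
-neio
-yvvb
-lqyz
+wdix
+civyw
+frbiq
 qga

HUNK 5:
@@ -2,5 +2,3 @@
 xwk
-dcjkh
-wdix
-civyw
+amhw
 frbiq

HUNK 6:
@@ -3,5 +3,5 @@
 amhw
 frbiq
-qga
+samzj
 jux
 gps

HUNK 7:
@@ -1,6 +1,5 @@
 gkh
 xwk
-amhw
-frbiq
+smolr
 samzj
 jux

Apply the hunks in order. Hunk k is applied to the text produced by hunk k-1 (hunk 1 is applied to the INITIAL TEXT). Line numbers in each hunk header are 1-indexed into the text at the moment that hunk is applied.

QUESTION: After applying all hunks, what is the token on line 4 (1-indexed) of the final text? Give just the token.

Answer: samzj

Derivation:
Hunk 1: at line 3 remove [tcalx,kpqs,thgq] add [qga,jux] -> 6 lines: gkh egcm lqyz qga jux gps
Hunk 2: at line 1 remove [egcm] add [xwk,rej,yvvb] -> 8 lines: gkh xwk rej yvvb lqyz qga jux gps
Hunk 3: at line 1 remove [rej] add [dcjkh,neio] -> 9 lines: gkh xwk dcjkh neio yvvb lqyz qga jux gps
Hunk 4: at line 3 remove [neio,yvvb,lqyz] add [wdix,civyw,frbiq] -> 9 lines: gkh xwk dcjkh wdix civyw frbiq qga jux gps
Hunk 5: at line 2 remove [dcjkh,wdix,civyw] add [amhw] -> 7 lines: gkh xwk amhw frbiq qga jux gps
Hunk 6: at line 3 remove [qga] add [samzj] -> 7 lines: gkh xwk amhw frbiq samzj jux gps
Hunk 7: at line 1 remove [amhw,frbiq] add [smolr] -> 6 lines: gkh xwk smolr samzj jux gps
Final line 4: samzj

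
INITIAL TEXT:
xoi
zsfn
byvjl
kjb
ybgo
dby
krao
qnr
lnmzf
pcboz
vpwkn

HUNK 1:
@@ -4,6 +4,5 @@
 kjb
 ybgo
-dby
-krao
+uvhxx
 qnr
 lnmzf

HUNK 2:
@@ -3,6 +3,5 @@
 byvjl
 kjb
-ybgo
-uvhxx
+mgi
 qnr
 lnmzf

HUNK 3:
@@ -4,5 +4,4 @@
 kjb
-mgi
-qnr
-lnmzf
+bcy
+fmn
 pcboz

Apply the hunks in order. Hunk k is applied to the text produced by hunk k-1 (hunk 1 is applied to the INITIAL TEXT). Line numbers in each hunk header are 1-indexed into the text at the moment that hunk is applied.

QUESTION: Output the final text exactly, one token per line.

Hunk 1: at line 4 remove [dby,krao] add [uvhxx] -> 10 lines: xoi zsfn byvjl kjb ybgo uvhxx qnr lnmzf pcboz vpwkn
Hunk 2: at line 3 remove [ybgo,uvhxx] add [mgi] -> 9 lines: xoi zsfn byvjl kjb mgi qnr lnmzf pcboz vpwkn
Hunk 3: at line 4 remove [mgi,qnr,lnmzf] add [bcy,fmn] -> 8 lines: xoi zsfn byvjl kjb bcy fmn pcboz vpwkn

Answer: xoi
zsfn
byvjl
kjb
bcy
fmn
pcboz
vpwkn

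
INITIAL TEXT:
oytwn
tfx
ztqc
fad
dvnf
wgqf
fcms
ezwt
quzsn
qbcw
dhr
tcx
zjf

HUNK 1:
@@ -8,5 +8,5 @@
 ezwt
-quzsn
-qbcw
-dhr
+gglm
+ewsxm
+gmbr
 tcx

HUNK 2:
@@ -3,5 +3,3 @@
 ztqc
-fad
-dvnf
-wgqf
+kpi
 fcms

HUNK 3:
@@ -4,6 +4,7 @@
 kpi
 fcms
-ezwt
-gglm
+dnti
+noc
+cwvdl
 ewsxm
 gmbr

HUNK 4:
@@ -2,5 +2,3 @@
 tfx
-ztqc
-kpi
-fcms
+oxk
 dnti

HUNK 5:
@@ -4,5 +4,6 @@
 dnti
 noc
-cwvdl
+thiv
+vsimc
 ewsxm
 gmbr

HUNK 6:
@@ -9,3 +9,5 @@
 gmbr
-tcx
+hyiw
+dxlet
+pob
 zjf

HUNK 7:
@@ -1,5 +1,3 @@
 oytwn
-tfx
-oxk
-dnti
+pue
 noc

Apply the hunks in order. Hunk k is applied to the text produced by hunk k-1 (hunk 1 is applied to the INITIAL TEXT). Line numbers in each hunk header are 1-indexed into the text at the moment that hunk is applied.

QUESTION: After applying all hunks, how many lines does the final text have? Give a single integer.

Answer: 11

Derivation:
Hunk 1: at line 8 remove [quzsn,qbcw,dhr] add [gglm,ewsxm,gmbr] -> 13 lines: oytwn tfx ztqc fad dvnf wgqf fcms ezwt gglm ewsxm gmbr tcx zjf
Hunk 2: at line 3 remove [fad,dvnf,wgqf] add [kpi] -> 11 lines: oytwn tfx ztqc kpi fcms ezwt gglm ewsxm gmbr tcx zjf
Hunk 3: at line 4 remove [ezwt,gglm] add [dnti,noc,cwvdl] -> 12 lines: oytwn tfx ztqc kpi fcms dnti noc cwvdl ewsxm gmbr tcx zjf
Hunk 4: at line 2 remove [ztqc,kpi,fcms] add [oxk] -> 10 lines: oytwn tfx oxk dnti noc cwvdl ewsxm gmbr tcx zjf
Hunk 5: at line 4 remove [cwvdl] add [thiv,vsimc] -> 11 lines: oytwn tfx oxk dnti noc thiv vsimc ewsxm gmbr tcx zjf
Hunk 6: at line 9 remove [tcx] add [hyiw,dxlet,pob] -> 13 lines: oytwn tfx oxk dnti noc thiv vsimc ewsxm gmbr hyiw dxlet pob zjf
Hunk 7: at line 1 remove [tfx,oxk,dnti] add [pue] -> 11 lines: oytwn pue noc thiv vsimc ewsxm gmbr hyiw dxlet pob zjf
Final line count: 11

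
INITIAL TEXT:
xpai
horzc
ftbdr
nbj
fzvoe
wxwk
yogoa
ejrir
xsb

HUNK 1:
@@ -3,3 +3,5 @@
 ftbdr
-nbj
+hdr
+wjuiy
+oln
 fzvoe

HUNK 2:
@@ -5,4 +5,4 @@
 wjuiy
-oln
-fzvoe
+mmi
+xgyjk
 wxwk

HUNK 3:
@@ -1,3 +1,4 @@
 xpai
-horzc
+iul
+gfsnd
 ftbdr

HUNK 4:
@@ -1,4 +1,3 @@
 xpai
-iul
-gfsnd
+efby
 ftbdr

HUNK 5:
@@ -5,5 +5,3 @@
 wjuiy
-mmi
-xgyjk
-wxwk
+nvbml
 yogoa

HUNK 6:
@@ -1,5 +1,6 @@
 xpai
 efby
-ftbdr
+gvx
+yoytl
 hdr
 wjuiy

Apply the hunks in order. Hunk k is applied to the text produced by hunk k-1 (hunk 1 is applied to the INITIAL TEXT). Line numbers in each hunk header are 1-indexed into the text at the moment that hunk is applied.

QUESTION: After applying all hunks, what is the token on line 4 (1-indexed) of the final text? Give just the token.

Hunk 1: at line 3 remove [nbj] add [hdr,wjuiy,oln] -> 11 lines: xpai horzc ftbdr hdr wjuiy oln fzvoe wxwk yogoa ejrir xsb
Hunk 2: at line 5 remove [oln,fzvoe] add [mmi,xgyjk] -> 11 lines: xpai horzc ftbdr hdr wjuiy mmi xgyjk wxwk yogoa ejrir xsb
Hunk 3: at line 1 remove [horzc] add [iul,gfsnd] -> 12 lines: xpai iul gfsnd ftbdr hdr wjuiy mmi xgyjk wxwk yogoa ejrir xsb
Hunk 4: at line 1 remove [iul,gfsnd] add [efby] -> 11 lines: xpai efby ftbdr hdr wjuiy mmi xgyjk wxwk yogoa ejrir xsb
Hunk 5: at line 5 remove [mmi,xgyjk,wxwk] add [nvbml] -> 9 lines: xpai efby ftbdr hdr wjuiy nvbml yogoa ejrir xsb
Hunk 6: at line 1 remove [ftbdr] add [gvx,yoytl] -> 10 lines: xpai efby gvx yoytl hdr wjuiy nvbml yogoa ejrir xsb
Final line 4: yoytl

Answer: yoytl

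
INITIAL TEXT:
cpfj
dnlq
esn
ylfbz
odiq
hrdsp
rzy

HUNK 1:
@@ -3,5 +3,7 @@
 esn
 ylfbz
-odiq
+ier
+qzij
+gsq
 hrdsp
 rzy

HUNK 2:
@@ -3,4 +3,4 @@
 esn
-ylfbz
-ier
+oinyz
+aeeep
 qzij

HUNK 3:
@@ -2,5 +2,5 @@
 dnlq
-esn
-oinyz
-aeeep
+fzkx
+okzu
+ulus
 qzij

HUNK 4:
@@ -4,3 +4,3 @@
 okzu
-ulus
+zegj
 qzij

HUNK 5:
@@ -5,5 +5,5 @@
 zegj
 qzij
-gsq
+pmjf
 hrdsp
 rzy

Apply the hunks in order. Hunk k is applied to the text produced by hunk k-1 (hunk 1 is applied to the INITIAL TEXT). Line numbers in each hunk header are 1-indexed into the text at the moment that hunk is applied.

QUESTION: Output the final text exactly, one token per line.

Answer: cpfj
dnlq
fzkx
okzu
zegj
qzij
pmjf
hrdsp
rzy

Derivation:
Hunk 1: at line 3 remove [odiq] add [ier,qzij,gsq] -> 9 lines: cpfj dnlq esn ylfbz ier qzij gsq hrdsp rzy
Hunk 2: at line 3 remove [ylfbz,ier] add [oinyz,aeeep] -> 9 lines: cpfj dnlq esn oinyz aeeep qzij gsq hrdsp rzy
Hunk 3: at line 2 remove [esn,oinyz,aeeep] add [fzkx,okzu,ulus] -> 9 lines: cpfj dnlq fzkx okzu ulus qzij gsq hrdsp rzy
Hunk 4: at line 4 remove [ulus] add [zegj] -> 9 lines: cpfj dnlq fzkx okzu zegj qzij gsq hrdsp rzy
Hunk 5: at line 5 remove [gsq] add [pmjf] -> 9 lines: cpfj dnlq fzkx okzu zegj qzij pmjf hrdsp rzy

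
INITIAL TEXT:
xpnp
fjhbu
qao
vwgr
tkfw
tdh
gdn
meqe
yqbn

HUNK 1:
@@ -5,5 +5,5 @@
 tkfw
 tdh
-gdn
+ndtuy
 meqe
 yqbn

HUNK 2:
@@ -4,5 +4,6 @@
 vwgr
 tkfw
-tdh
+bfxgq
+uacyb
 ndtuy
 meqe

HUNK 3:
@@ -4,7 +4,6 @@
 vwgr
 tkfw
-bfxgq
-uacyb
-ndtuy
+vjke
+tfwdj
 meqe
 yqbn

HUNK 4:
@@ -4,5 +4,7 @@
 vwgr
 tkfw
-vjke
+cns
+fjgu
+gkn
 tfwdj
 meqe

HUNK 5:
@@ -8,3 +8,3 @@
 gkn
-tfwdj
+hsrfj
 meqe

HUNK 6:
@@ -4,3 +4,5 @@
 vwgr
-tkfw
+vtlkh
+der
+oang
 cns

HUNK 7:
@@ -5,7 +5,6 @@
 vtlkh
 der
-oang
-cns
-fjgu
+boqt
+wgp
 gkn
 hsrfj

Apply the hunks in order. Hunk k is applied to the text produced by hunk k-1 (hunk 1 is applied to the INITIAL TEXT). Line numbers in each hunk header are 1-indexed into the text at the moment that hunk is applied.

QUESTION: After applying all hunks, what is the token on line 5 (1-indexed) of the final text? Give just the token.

Hunk 1: at line 5 remove [gdn] add [ndtuy] -> 9 lines: xpnp fjhbu qao vwgr tkfw tdh ndtuy meqe yqbn
Hunk 2: at line 4 remove [tdh] add [bfxgq,uacyb] -> 10 lines: xpnp fjhbu qao vwgr tkfw bfxgq uacyb ndtuy meqe yqbn
Hunk 3: at line 4 remove [bfxgq,uacyb,ndtuy] add [vjke,tfwdj] -> 9 lines: xpnp fjhbu qao vwgr tkfw vjke tfwdj meqe yqbn
Hunk 4: at line 4 remove [vjke] add [cns,fjgu,gkn] -> 11 lines: xpnp fjhbu qao vwgr tkfw cns fjgu gkn tfwdj meqe yqbn
Hunk 5: at line 8 remove [tfwdj] add [hsrfj] -> 11 lines: xpnp fjhbu qao vwgr tkfw cns fjgu gkn hsrfj meqe yqbn
Hunk 6: at line 4 remove [tkfw] add [vtlkh,der,oang] -> 13 lines: xpnp fjhbu qao vwgr vtlkh der oang cns fjgu gkn hsrfj meqe yqbn
Hunk 7: at line 5 remove [oang,cns,fjgu] add [boqt,wgp] -> 12 lines: xpnp fjhbu qao vwgr vtlkh der boqt wgp gkn hsrfj meqe yqbn
Final line 5: vtlkh

Answer: vtlkh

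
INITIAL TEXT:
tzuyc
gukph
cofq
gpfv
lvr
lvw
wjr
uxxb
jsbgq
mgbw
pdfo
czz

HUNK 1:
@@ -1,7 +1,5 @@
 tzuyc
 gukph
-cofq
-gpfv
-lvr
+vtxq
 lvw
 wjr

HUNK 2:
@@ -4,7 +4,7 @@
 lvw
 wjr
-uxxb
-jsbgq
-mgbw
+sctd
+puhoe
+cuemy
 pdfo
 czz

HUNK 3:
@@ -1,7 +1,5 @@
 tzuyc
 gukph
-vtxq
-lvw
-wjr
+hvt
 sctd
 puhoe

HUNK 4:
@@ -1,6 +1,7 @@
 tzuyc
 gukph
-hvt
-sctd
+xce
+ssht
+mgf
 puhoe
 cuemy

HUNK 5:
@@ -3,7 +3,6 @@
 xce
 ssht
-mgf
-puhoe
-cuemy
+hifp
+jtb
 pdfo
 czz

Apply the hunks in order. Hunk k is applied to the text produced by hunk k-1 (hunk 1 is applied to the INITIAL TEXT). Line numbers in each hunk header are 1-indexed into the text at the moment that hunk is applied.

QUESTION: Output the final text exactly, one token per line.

Answer: tzuyc
gukph
xce
ssht
hifp
jtb
pdfo
czz

Derivation:
Hunk 1: at line 1 remove [cofq,gpfv,lvr] add [vtxq] -> 10 lines: tzuyc gukph vtxq lvw wjr uxxb jsbgq mgbw pdfo czz
Hunk 2: at line 4 remove [uxxb,jsbgq,mgbw] add [sctd,puhoe,cuemy] -> 10 lines: tzuyc gukph vtxq lvw wjr sctd puhoe cuemy pdfo czz
Hunk 3: at line 1 remove [vtxq,lvw,wjr] add [hvt] -> 8 lines: tzuyc gukph hvt sctd puhoe cuemy pdfo czz
Hunk 4: at line 1 remove [hvt,sctd] add [xce,ssht,mgf] -> 9 lines: tzuyc gukph xce ssht mgf puhoe cuemy pdfo czz
Hunk 5: at line 3 remove [mgf,puhoe,cuemy] add [hifp,jtb] -> 8 lines: tzuyc gukph xce ssht hifp jtb pdfo czz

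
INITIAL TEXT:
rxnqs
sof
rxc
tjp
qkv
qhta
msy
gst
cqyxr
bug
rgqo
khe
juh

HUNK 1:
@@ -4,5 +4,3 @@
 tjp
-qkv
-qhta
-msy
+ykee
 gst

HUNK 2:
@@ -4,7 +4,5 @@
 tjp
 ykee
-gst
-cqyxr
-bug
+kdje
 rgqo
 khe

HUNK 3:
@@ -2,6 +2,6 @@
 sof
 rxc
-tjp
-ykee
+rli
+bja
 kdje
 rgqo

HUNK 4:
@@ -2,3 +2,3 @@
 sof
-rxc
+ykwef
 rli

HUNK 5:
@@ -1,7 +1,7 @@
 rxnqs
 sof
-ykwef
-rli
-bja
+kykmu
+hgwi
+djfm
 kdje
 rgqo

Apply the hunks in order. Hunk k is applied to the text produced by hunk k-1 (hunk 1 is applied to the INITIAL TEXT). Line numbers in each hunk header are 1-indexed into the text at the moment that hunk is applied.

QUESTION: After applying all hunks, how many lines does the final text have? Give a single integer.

Hunk 1: at line 4 remove [qkv,qhta,msy] add [ykee] -> 11 lines: rxnqs sof rxc tjp ykee gst cqyxr bug rgqo khe juh
Hunk 2: at line 4 remove [gst,cqyxr,bug] add [kdje] -> 9 lines: rxnqs sof rxc tjp ykee kdje rgqo khe juh
Hunk 3: at line 2 remove [tjp,ykee] add [rli,bja] -> 9 lines: rxnqs sof rxc rli bja kdje rgqo khe juh
Hunk 4: at line 2 remove [rxc] add [ykwef] -> 9 lines: rxnqs sof ykwef rli bja kdje rgqo khe juh
Hunk 5: at line 1 remove [ykwef,rli,bja] add [kykmu,hgwi,djfm] -> 9 lines: rxnqs sof kykmu hgwi djfm kdje rgqo khe juh
Final line count: 9

Answer: 9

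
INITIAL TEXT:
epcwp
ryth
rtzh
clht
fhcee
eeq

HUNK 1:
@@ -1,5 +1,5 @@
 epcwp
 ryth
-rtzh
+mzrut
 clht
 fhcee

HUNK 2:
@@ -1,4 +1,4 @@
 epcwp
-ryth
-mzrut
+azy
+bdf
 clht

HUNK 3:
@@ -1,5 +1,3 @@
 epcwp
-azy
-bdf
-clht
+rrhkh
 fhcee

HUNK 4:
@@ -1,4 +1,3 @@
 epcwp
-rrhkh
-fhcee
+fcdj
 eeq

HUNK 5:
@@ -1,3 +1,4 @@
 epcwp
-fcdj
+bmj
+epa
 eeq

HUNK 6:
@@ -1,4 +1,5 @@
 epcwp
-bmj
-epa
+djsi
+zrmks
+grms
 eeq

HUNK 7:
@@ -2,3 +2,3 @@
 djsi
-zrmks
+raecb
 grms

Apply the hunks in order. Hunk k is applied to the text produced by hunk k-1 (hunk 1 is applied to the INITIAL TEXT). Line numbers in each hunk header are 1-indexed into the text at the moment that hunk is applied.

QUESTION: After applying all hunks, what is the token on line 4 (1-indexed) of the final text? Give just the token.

Answer: grms

Derivation:
Hunk 1: at line 1 remove [rtzh] add [mzrut] -> 6 lines: epcwp ryth mzrut clht fhcee eeq
Hunk 2: at line 1 remove [ryth,mzrut] add [azy,bdf] -> 6 lines: epcwp azy bdf clht fhcee eeq
Hunk 3: at line 1 remove [azy,bdf,clht] add [rrhkh] -> 4 lines: epcwp rrhkh fhcee eeq
Hunk 4: at line 1 remove [rrhkh,fhcee] add [fcdj] -> 3 lines: epcwp fcdj eeq
Hunk 5: at line 1 remove [fcdj] add [bmj,epa] -> 4 lines: epcwp bmj epa eeq
Hunk 6: at line 1 remove [bmj,epa] add [djsi,zrmks,grms] -> 5 lines: epcwp djsi zrmks grms eeq
Hunk 7: at line 2 remove [zrmks] add [raecb] -> 5 lines: epcwp djsi raecb grms eeq
Final line 4: grms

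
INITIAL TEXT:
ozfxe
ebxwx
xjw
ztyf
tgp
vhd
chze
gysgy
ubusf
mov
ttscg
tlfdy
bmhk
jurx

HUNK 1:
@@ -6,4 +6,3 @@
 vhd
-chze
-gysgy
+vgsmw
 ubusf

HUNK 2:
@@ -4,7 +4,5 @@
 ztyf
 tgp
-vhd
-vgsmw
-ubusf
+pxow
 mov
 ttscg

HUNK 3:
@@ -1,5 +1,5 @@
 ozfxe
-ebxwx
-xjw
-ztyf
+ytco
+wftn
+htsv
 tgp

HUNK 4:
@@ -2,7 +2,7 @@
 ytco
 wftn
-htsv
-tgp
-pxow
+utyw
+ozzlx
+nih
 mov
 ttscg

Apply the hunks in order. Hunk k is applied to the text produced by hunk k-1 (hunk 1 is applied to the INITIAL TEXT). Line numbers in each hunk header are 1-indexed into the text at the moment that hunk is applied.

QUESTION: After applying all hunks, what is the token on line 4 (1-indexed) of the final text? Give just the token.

Hunk 1: at line 6 remove [chze,gysgy] add [vgsmw] -> 13 lines: ozfxe ebxwx xjw ztyf tgp vhd vgsmw ubusf mov ttscg tlfdy bmhk jurx
Hunk 2: at line 4 remove [vhd,vgsmw,ubusf] add [pxow] -> 11 lines: ozfxe ebxwx xjw ztyf tgp pxow mov ttscg tlfdy bmhk jurx
Hunk 3: at line 1 remove [ebxwx,xjw,ztyf] add [ytco,wftn,htsv] -> 11 lines: ozfxe ytco wftn htsv tgp pxow mov ttscg tlfdy bmhk jurx
Hunk 4: at line 2 remove [htsv,tgp,pxow] add [utyw,ozzlx,nih] -> 11 lines: ozfxe ytco wftn utyw ozzlx nih mov ttscg tlfdy bmhk jurx
Final line 4: utyw

Answer: utyw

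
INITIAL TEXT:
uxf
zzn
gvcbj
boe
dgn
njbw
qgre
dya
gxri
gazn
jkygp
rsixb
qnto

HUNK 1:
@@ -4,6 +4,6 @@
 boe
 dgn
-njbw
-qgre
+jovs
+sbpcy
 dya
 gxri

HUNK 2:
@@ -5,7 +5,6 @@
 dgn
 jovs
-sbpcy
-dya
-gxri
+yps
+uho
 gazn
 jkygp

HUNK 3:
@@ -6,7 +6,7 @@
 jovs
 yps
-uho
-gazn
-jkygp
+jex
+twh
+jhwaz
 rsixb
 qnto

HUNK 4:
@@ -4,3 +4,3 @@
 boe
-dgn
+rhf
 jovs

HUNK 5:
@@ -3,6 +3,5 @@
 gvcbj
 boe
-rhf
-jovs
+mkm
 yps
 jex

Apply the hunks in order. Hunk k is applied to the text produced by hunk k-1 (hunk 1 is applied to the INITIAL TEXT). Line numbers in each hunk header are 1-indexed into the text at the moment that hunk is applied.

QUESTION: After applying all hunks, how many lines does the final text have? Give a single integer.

Hunk 1: at line 4 remove [njbw,qgre] add [jovs,sbpcy] -> 13 lines: uxf zzn gvcbj boe dgn jovs sbpcy dya gxri gazn jkygp rsixb qnto
Hunk 2: at line 5 remove [sbpcy,dya,gxri] add [yps,uho] -> 12 lines: uxf zzn gvcbj boe dgn jovs yps uho gazn jkygp rsixb qnto
Hunk 3: at line 6 remove [uho,gazn,jkygp] add [jex,twh,jhwaz] -> 12 lines: uxf zzn gvcbj boe dgn jovs yps jex twh jhwaz rsixb qnto
Hunk 4: at line 4 remove [dgn] add [rhf] -> 12 lines: uxf zzn gvcbj boe rhf jovs yps jex twh jhwaz rsixb qnto
Hunk 5: at line 3 remove [rhf,jovs] add [mkm] -> 11 lines: uxf zzn gvcbj boe mkm yps jex twh jhwaz rsixb qnto
Final line count: 11

Answer: 11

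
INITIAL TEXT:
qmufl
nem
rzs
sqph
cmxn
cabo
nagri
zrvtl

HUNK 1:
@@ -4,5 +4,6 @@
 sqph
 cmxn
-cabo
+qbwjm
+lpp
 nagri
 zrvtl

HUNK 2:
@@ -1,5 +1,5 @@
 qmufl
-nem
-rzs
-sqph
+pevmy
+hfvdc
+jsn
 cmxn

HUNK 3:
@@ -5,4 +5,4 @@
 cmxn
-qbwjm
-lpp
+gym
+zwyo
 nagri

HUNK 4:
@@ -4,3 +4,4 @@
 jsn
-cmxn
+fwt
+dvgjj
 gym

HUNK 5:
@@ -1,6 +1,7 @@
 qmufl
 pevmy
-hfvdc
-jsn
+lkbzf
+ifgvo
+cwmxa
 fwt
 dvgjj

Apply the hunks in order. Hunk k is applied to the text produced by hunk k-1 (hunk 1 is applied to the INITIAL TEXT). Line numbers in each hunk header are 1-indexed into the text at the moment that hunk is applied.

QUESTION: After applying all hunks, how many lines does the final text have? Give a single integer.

Answer: 11

Derivation:
Hunk 1: at line 4 remove [cabo] add [qbwjm,lpp] -> 9 lines: qmufl nem rzs sqph cmxn qbwjm lpp nagri zrvtl
Hunk 2: at line 1 remove [nem,rzs,sqph] add [pevmy,hfvdc,jsn] -> 9 lines: qmufl pevmy hfvdc jsn cmxn qbwjm lpp nagri zrvtl
Hunk 3: at line 5 remove [qbwjm,lpp] add [gym,zwyo] -> 9 lines: qmufl pevmy hfvdc jsn cmxn gym zwyo nagri zrvtl
Hunk 4: at line 4 remove [cmxn] add [fwt,dvgjj] -> 10 lines: qmufl pevmy hfvdc jsn fwt dvgjj gym zwyo nagri zrvtl
Hunk 5: at line 1 remove [hfvdc,jsn] add [lkbzf,ifgvo,cwmxa] -> 11 lines: qmufl pevmy lkbzf ifgvo cwmxa fwt dvgjj gym zwyo nagri zrvtl
Final line count: 11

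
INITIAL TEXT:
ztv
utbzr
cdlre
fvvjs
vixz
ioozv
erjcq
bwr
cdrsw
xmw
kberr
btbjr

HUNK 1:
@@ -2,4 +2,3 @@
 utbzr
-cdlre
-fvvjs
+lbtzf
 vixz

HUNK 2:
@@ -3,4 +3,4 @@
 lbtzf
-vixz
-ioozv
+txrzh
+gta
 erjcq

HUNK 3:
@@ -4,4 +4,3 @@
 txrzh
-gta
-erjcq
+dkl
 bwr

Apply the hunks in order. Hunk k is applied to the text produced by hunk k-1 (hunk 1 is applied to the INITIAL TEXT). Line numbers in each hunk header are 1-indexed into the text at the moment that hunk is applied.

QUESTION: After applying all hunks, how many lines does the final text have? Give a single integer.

Hunk 1: at line 2 remove [cdlre,fvvjs] add [lbtzf] -> 11 lines: ztv utbzr lbtzf vixz ioozv erjcq bwr cdrsw xmw kberr btbjr
Hunk 2: at line 3 remove [vixz,ioozv] add [txrzh,gta] -> 11 lines: ztv utbzr lbtzf txrzh gta erjcq bwr cdrsw xmw kberr btbjr
Hunk 3: at line 4 remove [gta,erjcq] add [dkl] -> 10 lines: ztv utbzr lbtzf txrzh dkl bwr cdrsw xmw kberr btbjr
Final line count: 10

Answer: 10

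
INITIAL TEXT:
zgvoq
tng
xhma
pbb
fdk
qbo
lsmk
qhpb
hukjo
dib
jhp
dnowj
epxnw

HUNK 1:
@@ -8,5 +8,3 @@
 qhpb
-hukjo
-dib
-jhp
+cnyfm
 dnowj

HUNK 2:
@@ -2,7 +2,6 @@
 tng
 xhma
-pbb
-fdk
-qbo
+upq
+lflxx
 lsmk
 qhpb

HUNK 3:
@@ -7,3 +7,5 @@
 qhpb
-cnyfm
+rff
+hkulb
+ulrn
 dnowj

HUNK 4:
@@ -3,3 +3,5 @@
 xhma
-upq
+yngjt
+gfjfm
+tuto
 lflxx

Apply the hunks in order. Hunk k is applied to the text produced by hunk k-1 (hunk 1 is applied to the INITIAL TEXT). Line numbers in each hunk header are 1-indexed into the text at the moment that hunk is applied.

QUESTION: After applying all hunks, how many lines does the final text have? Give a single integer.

Answer: 14

Derivation:
Hunk 1: at line 8 remove [hukjo,dib,jhp] add [cnyfm] -> 11 lines: zgvoq tng xhma pbb fdk qbo lsmk qhpb cnyfm dnowj epxnw
Hunk 2: at line 2 remove [pbb,fdk,qbo] add [upq,lflxx] -> 10 lines: zgvoq tng xhma upq lflxx lsmk qhpb cnyfm dnowj epxnw
Hunk 3: at line 7 remove [cnyfm] add [rff,hkulb,ulrn] -> 12 lines: zgvoq tng xhma upq lflxx lsmk qhpb rff hkulb ulrn dnowj epxnw
Hunk 4: at line 3 remove [upq] add [yngjt,gfjfm,tuto] -> 14 lines: zgvoq tng xhma yngjt gfjfm tuto lflxx lsmk qhpb rff hkulb ulrn dnowj epxnw
Final line count: 14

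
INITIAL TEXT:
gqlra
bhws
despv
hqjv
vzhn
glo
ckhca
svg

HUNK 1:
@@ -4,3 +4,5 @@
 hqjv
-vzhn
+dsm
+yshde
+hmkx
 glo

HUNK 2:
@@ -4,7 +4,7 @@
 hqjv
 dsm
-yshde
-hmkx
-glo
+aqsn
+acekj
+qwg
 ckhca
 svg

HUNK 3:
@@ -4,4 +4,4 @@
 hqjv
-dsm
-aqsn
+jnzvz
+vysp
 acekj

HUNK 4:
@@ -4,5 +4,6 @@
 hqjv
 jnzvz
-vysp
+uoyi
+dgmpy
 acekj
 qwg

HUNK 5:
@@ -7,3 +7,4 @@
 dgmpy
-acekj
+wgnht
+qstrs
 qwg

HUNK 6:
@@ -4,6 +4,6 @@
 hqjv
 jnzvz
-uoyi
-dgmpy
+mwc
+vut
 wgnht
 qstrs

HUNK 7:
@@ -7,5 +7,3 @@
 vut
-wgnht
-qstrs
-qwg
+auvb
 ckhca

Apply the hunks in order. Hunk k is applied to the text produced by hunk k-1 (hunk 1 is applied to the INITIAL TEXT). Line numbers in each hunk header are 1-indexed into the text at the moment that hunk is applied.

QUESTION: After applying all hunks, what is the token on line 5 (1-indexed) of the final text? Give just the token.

Answer: jnzvz

Derivation:
Hunk 1: at line 4 remove [vzhn] add [dsm,yshde,hmkx] -> 10 lines: gqlra bhws despv hqjv dsm yshde hmkx glo ckhca svg
Hunk 2: at line 4 remove [yshde,hmkx,glo] add [aqsn,acekj,qwg] -> 10 lines: gqlra bhws despv hqjv dsm aqsn acekj qwg ckhca svg
Hunk 3: at line 4 remove [dsm,aqsn] add [jnzvz,vysp] -> 10 lines: gqlra bhws despv hqjv jnzvz vysp acekj qwg ckhca svg
Hunk 4: at line 4 remove [vysp] add [uoyi,dgmpy] -> 11 lines: gqlra bhws despv hqjv jnzvz uoyi dgmpy acekj qwg ckhca svg
Hunk 5: at line 7 remove [acekj] add [wgnht,qstrs] -> 12 lines: gqlra bhws despv hqjv jnzvz uoyi dgmpy wgnht qstrs qwg ckhca svg
Hunk 6: at line 4 remove [uoyi,dgmpy] add [mwc,vut] -> 12 lines: gqlra bhws despv hqjv jnzvz mwc vut wgnht qstrs qwg ckhca svg
Hunk 7: at line 7 remove [wgnht,qstrs,qwg] add [auvb] -> 10 lines: gqlra bhws despv hqjv jnzvz mwc vut auvb ckhca svg
Final line 5: jnzvz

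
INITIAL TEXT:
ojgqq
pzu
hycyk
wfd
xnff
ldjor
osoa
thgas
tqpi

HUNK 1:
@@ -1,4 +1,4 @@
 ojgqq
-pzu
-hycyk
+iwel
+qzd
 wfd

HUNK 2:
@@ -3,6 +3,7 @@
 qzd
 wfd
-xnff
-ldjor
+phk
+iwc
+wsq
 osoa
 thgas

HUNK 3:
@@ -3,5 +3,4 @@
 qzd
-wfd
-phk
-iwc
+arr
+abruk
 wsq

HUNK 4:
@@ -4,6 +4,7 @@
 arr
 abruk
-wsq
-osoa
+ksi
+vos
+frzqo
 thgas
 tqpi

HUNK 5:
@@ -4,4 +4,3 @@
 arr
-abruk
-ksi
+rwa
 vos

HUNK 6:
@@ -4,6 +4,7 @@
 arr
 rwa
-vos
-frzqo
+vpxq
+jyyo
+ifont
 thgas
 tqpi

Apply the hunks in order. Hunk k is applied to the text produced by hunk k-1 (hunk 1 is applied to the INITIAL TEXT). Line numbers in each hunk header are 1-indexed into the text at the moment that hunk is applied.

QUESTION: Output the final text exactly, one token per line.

Hunk 1: at line 1 remove [pzu,hycyk] add [iwel,qzd] -> 9 lines: ojgqq iwel qzd wfd xnff ldjor osoa thgas tqpi
Hunk 2: at line 3 remove [xnff,ldjor] add [phk,iwc,wsq] -> 10 lines: ojgqq iwel qzd wfd phk iwc wsq osoa thgas tqpi
Hunk 3: at line 3 remove [wfd,phk,iwc] add [arr,abruk] -> 9 lines: ojgqq iwel qzd arr abruk wsq osoa thgas tqpi
Hunk 4: at line 4 remove [wsq,osoa] add [ksi,vos,frzqo] -> 10 lines: ojgqq iwel qzd arr abruk ksi vos frzqo thgas tqpi
Hunk 5: at line 4 remove [abruk,ksi] add [rwa] -> 9 lines: ojgqq iwel qzd arr rwa vos frzqo thgas tqpi
Hunk 6: at line 4 remove [vos,frzqo] add [vpxq,jyyo,ifont] -> 10 lines: ojgqq iwel qzd arr rwa vpxq jyyo ifont thgas tqpi

Answer: ojgqq
iwel
qzd
arr
rwa
vpxq
jyyo
ifont
thgas
tqpi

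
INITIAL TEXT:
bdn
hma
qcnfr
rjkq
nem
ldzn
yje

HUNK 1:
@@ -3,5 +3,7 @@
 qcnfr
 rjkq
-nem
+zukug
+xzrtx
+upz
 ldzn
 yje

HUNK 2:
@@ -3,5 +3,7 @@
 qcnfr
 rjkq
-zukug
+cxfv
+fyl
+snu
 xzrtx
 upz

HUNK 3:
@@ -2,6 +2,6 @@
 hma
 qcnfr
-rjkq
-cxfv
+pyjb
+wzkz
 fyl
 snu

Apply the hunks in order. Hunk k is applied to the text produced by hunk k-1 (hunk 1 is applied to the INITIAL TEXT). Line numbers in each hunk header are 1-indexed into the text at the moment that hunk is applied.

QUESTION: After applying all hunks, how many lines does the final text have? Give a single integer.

Hunk 1: at line 3 remove [nem] add [zukug,xzrtx,upz] -> 9 lines: bdn hma qcnfr rjkq zukug xzrtx upz ldzn yje
Hunk 2: at line 3 remove [zukug] add [cxfv,fyl,snu] -> 11 lines: bdn hma qcnfr rjkq cxfv fyl snu xzrtx upz ldzn yje
Hunk 3: at line 2 remove [rjkq,cxfv] add [pyjb,wzkz] -> 11 lines: bdn hma qcnfr pyjb wzkz fyl snu xzrtx upz ldzn yje
Final line count: 11

Answer: 11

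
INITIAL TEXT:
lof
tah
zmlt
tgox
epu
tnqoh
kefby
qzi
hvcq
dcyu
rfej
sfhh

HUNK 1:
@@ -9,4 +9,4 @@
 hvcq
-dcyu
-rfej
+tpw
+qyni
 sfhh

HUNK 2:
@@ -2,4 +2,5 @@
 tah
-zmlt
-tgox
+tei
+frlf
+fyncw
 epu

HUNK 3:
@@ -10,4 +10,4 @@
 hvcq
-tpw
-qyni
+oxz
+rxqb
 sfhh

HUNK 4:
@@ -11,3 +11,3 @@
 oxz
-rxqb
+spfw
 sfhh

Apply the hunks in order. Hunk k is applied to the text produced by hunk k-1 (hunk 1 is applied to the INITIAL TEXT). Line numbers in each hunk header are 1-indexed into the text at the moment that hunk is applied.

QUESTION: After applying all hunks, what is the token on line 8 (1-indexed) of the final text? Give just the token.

Answer: kefby

Derivation:
Hunk 1: at line 9 remove [dcyu,rfej] add [tpw,qyni] -> 12 lines: lof tah zmlt tgox epu tnqoh kefby qzi hvcq tpw qyni sfhh
Hunk 2: at line 2 remove [zmlt,tgox] add [tei,frlf,fyncw] -> 13 lines: lof tah tei frlf fyncw epu tnqoh kefby qzi hvcq tpw qyni sfhh
Hunk 3: at line 10 remove [tpw,qyni] add [oxz,rxqb] -> 13 lines: lof tah tei frlf fyncw epu tnqoh kefby qzi hvcq oxz rxqb sfhh
Hunk 4: at line 11 remove [rxqb] add [spfw] -> 13 lines: lof tah tei frlf fyncw epu tnqoh kefby qzi hvcq oxz spfw sfhh
Final line 8: kefby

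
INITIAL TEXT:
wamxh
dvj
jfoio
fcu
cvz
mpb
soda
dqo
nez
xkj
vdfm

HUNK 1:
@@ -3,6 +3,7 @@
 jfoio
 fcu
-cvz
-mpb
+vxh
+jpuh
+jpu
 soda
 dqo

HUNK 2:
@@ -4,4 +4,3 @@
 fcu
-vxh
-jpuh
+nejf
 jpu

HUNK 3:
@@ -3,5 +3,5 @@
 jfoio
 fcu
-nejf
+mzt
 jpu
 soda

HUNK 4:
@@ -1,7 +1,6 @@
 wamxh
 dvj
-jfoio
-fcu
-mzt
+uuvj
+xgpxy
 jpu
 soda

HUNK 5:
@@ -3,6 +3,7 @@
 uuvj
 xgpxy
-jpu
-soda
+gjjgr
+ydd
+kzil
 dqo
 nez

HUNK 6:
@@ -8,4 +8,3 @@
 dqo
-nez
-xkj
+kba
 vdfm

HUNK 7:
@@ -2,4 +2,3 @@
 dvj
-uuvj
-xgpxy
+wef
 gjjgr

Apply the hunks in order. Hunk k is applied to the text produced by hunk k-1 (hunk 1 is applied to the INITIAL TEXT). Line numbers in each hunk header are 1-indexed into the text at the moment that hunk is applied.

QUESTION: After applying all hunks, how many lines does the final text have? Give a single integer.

Answer: 9

Derivation:
Hunk 1: at line 3 remove [cvz,mpb] add [vxh,jpuh,jpu] -> 12 lines: wamxh dvj jfoio fcu vxh jpuh jpu soda dqo nez xkj vdfm
Hunk 2: at line 4 remove [vxh,jpuh] add [nejf] -> 11 lines: wamxh dvj jfoio fcu nejf jpu soda dqo nez xkj vdfm
Hunk 3: at line 3 remove [nejf] add [mzt] -> 11 lines: wamxh dvj jfoio fcu mzt jpu soda dqo nez xkj vdfm
Hunk 4: at line 1 remove [jfoio,fcu,mzt] add [uuvj,xgpxy] -> 10 lines: wamxh dvj uuvj xgpxy jpu soda dqo nez xkj vdfm
Hunk 5: at line 3 remove [jpu,soda] add [gjjgr,ydd,kzil] -> 11 lines: wamxh dvj uuvj xgpxy gjjgr ydd kzil dqo nez xkj vdfm
Hunk 6: at line 8 remove [nez,xkj] add [kba] -> 10 lines: wamxh dvj uuvj xgpxy gjjgr ydd kzil dqo kba vdfm
Hunk 7: at line 2 remove [uuvj,xgpxy] add [wef] -> 9 lines: wamxh dvj wef gjjgr ydd kzil dqo kba vdfm
Final line count: 9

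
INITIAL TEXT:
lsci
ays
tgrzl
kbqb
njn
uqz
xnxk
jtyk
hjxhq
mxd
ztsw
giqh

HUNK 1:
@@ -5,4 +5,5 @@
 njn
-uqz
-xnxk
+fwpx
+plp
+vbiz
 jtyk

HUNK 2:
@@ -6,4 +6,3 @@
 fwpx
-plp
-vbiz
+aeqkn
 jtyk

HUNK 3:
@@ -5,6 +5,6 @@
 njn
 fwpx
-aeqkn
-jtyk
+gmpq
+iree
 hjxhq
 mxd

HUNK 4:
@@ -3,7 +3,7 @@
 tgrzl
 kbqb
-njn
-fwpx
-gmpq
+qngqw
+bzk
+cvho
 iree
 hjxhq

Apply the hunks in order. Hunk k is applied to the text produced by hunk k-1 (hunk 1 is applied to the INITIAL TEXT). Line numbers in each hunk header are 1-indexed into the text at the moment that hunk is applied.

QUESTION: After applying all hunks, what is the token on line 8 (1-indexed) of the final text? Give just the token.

Hunk 1: at line 5 remove [uqz,xnxk] add [fwpx,plp,vbiz] -> 13 lines: lsci ays tgrzl kbqb njn fwpx plp vbiz jtyk hjxhq mxd ztsw giqh
Hunk 2: at line 6 remove [plp,vbiz] add [aeqkn] -> 12 lines: lsci ays tgrzl kbqb njn fwpx aeqkn jtyk hjxhq mxd ztsw giqh
Hunk 3: at line 5 remove [aeqkn,jtyk] add [gmpq,iree] -> 12 lines: lsci ays tgrzl kbqb njn fwpx gmpq iree hjxhq mxd ztsw giqh
Hunk 4: at line 3 remove [njn,fwpx,gmpq] add [qngqw,bzk,cvho] -> 12 lines: lsci ays tgrzl kbqb qngqw bzk cvho iree hjxhq mxd ztsw giqh
Final line 8: iree

Answer: iree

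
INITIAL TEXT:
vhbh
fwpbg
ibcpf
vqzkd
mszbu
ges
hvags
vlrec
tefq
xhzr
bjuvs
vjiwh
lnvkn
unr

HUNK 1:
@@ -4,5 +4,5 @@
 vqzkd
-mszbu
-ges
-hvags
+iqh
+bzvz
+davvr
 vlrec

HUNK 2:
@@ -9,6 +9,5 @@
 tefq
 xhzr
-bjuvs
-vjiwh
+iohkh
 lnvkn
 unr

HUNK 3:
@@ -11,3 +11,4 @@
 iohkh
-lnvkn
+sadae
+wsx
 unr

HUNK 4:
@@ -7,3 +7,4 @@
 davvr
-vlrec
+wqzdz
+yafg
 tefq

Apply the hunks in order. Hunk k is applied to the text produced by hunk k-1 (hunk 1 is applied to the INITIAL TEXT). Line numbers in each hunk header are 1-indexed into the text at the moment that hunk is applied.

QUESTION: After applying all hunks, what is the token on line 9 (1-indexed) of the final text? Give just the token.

Hunk 1: at line 4 remove [mszbu,ges,hvags] add [iqh,bzvz,davvr] -> 14 lines: vhbh fwpbg ibcpf vqzkd iqh bzvz davvr vlrec tefq xhzr bjuvs vjiwh lnvkn unr
Hunk 2: at line 9 remove [bjuvs,vjiwh] add [iohkh] -> 13 lines: vhbh fwpbg ibcpf vqzkd iqh bzvz davvr vlrec tefq xhzr iohkh lnvkn unr
Hunk 3: at line 11 remove [lnvkn] add [sadae,wsx] -> 14 lines: vhbh fwpbg ibcpf vqzkd iqh bzvz davvr vlrec tefq xhzr iohkh sadae wsx unr
Hunk 4: at line 7 remove [vlrec] add [wqzdz,yafg] -> 15 lines: vhbh fwpbg ibcpf vqzkd iqh bzvz davvr wqzdz yafg tefq xhzr iohkh sadae wsx unr
Final line 9: yafg

Answer: yafg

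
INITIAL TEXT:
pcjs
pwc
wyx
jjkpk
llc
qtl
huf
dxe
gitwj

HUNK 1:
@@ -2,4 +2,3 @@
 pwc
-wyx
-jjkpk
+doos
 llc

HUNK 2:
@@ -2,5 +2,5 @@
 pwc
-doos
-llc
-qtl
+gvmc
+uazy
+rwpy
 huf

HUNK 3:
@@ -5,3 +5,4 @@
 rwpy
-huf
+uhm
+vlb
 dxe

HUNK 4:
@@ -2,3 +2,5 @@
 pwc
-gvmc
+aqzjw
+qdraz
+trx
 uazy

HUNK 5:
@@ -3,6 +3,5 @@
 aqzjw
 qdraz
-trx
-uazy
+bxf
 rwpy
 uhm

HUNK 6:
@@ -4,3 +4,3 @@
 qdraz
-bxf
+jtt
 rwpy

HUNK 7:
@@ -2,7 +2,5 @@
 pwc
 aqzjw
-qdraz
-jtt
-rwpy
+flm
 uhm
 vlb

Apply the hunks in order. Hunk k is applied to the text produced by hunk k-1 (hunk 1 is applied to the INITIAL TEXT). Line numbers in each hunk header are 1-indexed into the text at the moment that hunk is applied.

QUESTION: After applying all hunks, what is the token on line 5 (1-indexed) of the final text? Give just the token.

Hunk 1: at line 2 remove [wyx,jjkpk] add [doos] -> 8 lines: pcjs pwc doos llc qtl huf dxe gitwj
Hunk 2: at line 2 remove [doos,llc,qtl] add [gvmc,uazy,rwpy] -> 8 lines: pcjs pwc gvmc uazy rwpy huf dxe gitwj
Hunk 3: at line 5 remove [huf] add [uhm,vlb] -> 9 lines: pcjs pwc gvmc uazy rwpy uhm vlb dxe gitwj
Hunk 4: at line 2 remove [gvmc] add [aqzjw,qdraz,trx] -> 11 lines: pcjs pwc aqzjw qdraz trx uazy rwpy uhm vlb dxe gitwj
Hunk 5: at line 3 remove [trx,uazy] add [bxf] -> 10 lines: pcjs pwc aqzjw qdraz bxf rwpy uhm vlb dxe gitwj
Hunk 6: at line 4 remove [bxf] add [jtt] -> 10 lines: pcjs pwc aqzjw qdraz jtt rwpy uhm vlb dxe gitwj
Hunk 7: at line 2 remove [qdraz,jtt,rwpy] add [flm] -> 8 lines: pcjs pwc aqzjw flm uhm vlb dxe gitwj
Final line 5: uhm

Answer: uhm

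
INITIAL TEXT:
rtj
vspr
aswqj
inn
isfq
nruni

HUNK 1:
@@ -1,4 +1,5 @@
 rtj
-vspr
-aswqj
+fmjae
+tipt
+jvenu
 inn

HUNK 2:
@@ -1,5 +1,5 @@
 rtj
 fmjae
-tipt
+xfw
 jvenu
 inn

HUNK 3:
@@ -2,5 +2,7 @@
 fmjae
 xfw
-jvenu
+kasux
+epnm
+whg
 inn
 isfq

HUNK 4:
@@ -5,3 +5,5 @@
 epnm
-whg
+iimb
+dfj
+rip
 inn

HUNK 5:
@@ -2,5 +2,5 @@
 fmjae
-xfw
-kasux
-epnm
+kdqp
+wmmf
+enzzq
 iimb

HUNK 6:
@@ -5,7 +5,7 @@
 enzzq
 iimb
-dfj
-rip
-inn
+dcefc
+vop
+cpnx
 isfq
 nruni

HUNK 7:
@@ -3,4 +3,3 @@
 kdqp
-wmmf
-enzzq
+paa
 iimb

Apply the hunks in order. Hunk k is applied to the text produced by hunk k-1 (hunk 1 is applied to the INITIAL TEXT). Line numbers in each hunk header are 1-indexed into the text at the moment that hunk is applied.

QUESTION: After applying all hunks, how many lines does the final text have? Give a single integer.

Hunk 1: at line 1 remove [vspr,aswqj] add [fmjae,tipt,jvenu] -> 7 lines: rtj fmjae tipt jvenu inn isfq nruni
Hunk 2: at line 1 remove [tipt] add [xfw] -> 7 lines: rtj fmjae xfw jvenu inn isfq nruni
Hunk 3: at line 2 remove [jvenu] add [kasux,epnm,whg] -> 9 lines: rtj fmjae xfw kasux epnm whg inn isfq nruni
Hunk 4: at line 5 remove [whg] add [iimb,dfj,rip] -> 11 lines: rtj fmjae xfw kasux epnm iimb dfj rip inn isfq nruni
Hunk 5: at line 2 remove [xfw,kasux,epnm] add [kdqp,wmmf,enzzq] -> 11 lines: rtj fmjae kdqp wmmf enzzq iimb dfj rip inn isfq nruni
Hunk 6: at line 5 remove [dfj,rip,inn] add [dcefc,vop,cpnx] -> 11 lines: rtj fmjae kdqp wmmf enzzq iimb dcefc vop cpnx isfq nruni
Hunk 7: at line 3 remove [wmmf,enzzq] add [paa] -> 10 lines: rtj fmjae kdqp paa iimb dcefc vop cpnx isfq nruni
Final line count: 10

Answer: 10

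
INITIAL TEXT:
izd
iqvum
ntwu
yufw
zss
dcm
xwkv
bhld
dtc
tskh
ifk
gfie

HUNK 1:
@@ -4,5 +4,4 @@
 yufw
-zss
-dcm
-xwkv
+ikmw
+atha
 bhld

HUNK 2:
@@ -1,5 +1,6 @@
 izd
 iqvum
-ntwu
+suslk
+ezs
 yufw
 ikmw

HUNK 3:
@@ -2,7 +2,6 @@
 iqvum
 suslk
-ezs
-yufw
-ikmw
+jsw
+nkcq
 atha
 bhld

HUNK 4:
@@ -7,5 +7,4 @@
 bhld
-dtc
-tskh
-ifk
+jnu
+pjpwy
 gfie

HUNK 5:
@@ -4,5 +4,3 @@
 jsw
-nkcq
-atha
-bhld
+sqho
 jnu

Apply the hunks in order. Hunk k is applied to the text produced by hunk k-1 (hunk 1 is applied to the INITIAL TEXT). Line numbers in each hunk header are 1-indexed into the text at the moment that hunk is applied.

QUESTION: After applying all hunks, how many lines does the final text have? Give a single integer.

Answer: 8

Derivation:
Hunk 1: at line 4 remove [zss,dcm,xwkv] add [ikmw,atha] -> 11 lines: izd iqvum ntwu yufw ikmw atha bhld dtc tskh ifk gfie
Hunk 2: at line 1 remove [ntwu] add [suslk,ezs] -> 12 lines: izd iqvum suslk ezs yufw ikmw atha bhld dtc tskh ifk gfie
Hunk 3: at line 2 remove [ezs,yufw,ikmw] add [jsw,nkcq] -> 11 lines: izd iqvum suslk jsw nkcq atha bhld dtc tskh ifk gfie
Hunk 4: at line 7 remove [dtc,tskh,ifk] add [jnu,pjpwy] -> 10 lines: izd iqvum suslk jsw nkcq atha bhld jnu pjpwy gfie
Hunk 5: at line 4 remove [nkcq,atha,bhld] add [sqho] -> 8 lines: izd iqvum suslk jsw sqho jnu pjpwy gfie
Final line count: 8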